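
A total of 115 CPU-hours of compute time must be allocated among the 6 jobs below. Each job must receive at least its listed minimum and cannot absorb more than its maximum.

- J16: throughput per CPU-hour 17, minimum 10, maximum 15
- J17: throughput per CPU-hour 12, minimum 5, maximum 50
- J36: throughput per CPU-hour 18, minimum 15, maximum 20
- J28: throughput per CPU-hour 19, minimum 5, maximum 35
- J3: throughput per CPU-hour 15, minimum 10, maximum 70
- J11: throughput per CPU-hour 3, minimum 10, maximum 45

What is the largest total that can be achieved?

Meeting every minimum uses 10+5+15+5+10+10 = 55 CPU-hours, leaving 60.
Order the jobs by throughput per CPU-hour: J28 19 > J36 18 > J16 17 > J3 15 > J17 12 > J11 3.
J28 takes 30 more to reach its cap of 35 — 30 left.
J36 takes 5 more to reach its cap of 20 — 25 left.
Give J16 5 more to hit its cap of 15 — 20 left.
J3: +20 (room for 60) → 30. Pool exhausted.
Total = 17×15 + 12×5 + 18×20 + 19×35 + 15×30 + 3×10 = 1820.

1820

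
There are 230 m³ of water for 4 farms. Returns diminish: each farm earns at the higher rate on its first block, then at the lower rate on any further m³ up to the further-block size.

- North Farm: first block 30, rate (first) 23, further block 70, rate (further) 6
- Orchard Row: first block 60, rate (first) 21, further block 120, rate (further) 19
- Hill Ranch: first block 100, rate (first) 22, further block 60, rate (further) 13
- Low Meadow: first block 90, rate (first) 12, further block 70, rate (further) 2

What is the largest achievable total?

4910

Treat each block as its own option and order by rate: North Farm/first 23 > Hill Ranch/first 22 > Orchard Row/first 21 > Orchard Row/second 19 > Hill Ranch/second 13 > Low Meadow/first 12 > North Farm/second 6 > Low Meadow/second 2.
Fill North Farm first block (30 at 23) ; 200 left.
Hill Ranch/first (22): +100 ; 100 left.
Orchard Row first at 21: fill all 60 ; 40 left.
Orchard Row second at 19: only 40 left, fill 40.
Total = 23×30 + 22×100 + 21×60 + 19×40 = 4910.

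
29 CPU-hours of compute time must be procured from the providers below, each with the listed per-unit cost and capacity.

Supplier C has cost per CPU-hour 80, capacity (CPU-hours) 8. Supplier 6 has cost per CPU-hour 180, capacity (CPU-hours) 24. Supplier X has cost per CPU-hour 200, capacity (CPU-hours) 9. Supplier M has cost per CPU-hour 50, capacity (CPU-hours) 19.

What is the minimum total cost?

Use providers in increasing cost order.
Supplier M at 50: take all 19 CPU-hours → 10 still needed.
Supplier C at 80: take all 8 CPU-hours → 2 still needed.
Supplier 6 at 180: take 2 of its 24 → requirement met.
Supplier X: unused.
Cost = 19×50 + 8×80 + 2×180 = 1950.

1950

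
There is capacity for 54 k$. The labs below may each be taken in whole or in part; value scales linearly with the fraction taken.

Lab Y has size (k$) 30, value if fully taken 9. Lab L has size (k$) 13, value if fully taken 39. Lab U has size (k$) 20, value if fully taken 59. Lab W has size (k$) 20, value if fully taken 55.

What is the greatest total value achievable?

Best value per unit of size first: Lab L 39/13≈3, Lab U 59/20≈2.95, Lab W 55/20≈2.75, Lab Y 9/30≈0.3.
Take all of Lab L (13 k$, value 39) → 41 k$ left.
All 20 k$ of Lab U fit (value 59) → 21 remain.
Lab W: take in full, 20 k$ for value 55 → 1 left.
Fill the last 1 k$ with part of Lab Y: 1/30 of it earns 0.3.
Total value = 153.3.

153.3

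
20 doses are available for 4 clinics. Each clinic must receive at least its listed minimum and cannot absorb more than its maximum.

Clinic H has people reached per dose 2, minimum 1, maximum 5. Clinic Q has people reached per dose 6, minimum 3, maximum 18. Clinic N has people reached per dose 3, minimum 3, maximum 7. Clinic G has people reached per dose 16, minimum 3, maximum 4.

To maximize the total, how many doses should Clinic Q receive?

12

Meeting every minimum uses 1+3+3+3 = 10 doses, leaving 10.
Highest people reached per dose first: Clinic G 16 > Clinic Q 6 > Clinic N 3 > Clinic H 2.
Clinic G takes 1 more to reach its cap of 4 ; 9 left.
Clinic Q has room for 15 more but only 9 remain, so it gets 12.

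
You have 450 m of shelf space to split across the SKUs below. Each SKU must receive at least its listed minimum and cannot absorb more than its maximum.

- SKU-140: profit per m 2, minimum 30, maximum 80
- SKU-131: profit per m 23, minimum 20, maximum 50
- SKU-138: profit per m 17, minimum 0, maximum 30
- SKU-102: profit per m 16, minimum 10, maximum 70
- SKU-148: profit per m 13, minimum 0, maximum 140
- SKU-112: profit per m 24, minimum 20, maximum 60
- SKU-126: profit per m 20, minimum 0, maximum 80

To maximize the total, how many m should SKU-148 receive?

130

Meeting every minimum uses 30+20+0+10+0+20+0 = 80 m, leaving 370.
Highest profit per m first: SKU-112 24 > SKU-131 23 > SKU-126 20 > SKU-138 17 > SKU-102 16 > SKU-148 13 > SKU-140 2.
Give SKU-112 40 more to hit its cap of 60 ; 330 left.
SKU-131 takes 30 more to reach its cap of 50 ; 300 left.
Give SKU-126 80 more to hit its cap of 80 ; 220 left.
SKU-138 takes 30 more to reach its cap of 30 ; 190 left.
SKU-102 takes 60 more to reach its cap of 70 ; 130 left.
Only 130 left; SKU-148 takes them to reach 130.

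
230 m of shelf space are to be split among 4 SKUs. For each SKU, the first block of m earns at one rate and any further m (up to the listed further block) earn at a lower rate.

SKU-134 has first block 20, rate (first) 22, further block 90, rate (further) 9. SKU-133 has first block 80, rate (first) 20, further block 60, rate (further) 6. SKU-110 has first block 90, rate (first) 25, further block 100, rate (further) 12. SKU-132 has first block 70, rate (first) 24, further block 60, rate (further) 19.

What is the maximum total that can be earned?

Order all 8 blocks by rate: SKU-110/first 25 > SKU-132/first 24 > SKU-134/first 22 > SKU-133/first 20 > SKU-132/second 19 > SKU-110/second 12 > SKU-134/second 9 > SKU-133/second 6.
SKU-110/first (25): +90 ; 140 left.
SKU-132 first at 24: fill all 70 ; 70 left.
SKU-134 first at 22: fill all 20 ; 50 left.
50 remain; put them into SKU-133 first at 20.
Total = 25×90 + 24×70 + 22×20 + 20×50 = 5370.

5370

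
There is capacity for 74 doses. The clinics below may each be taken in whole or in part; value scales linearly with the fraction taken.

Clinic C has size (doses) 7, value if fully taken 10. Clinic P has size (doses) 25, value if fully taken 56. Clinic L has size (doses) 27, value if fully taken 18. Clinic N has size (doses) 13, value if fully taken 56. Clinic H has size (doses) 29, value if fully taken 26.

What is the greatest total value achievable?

Rank by value-to-size ratio: Clinic N 56/13≈4.31, Clinic P 56/25≈2.24, Clinic C 10/7≈1.43, Clinic H 26/29≈0.897, Clinic L 18/27≈0.667.
Take all of Clinic N (13 doses, value 56) — 61 doses left.
All 25 doses of Clinic P fit (value 56) — 36 remain.
Clinic C: take in full, 7 doses for value 10 — 29 left.
Take all of Clinic H (29 doses, value 26) — 0 doses left.
Total value = 148.

148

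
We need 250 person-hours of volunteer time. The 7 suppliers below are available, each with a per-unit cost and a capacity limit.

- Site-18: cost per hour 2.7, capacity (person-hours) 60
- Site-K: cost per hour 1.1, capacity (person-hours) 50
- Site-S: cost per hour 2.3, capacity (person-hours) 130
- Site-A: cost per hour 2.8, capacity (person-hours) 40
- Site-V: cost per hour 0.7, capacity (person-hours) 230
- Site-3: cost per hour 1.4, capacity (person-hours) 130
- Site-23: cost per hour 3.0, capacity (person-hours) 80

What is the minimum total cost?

183

Use suppliers in increasing cost order.
Site-V at 0.7: take all 230 person-hours ; 20 still needed.
Take 20 from Site-K at 1.1 to finish.
Site-3, Site-S, Site-18, Site-A, Site-23: unused.
Cost = 230×0.7 + 20×1.1 = 183.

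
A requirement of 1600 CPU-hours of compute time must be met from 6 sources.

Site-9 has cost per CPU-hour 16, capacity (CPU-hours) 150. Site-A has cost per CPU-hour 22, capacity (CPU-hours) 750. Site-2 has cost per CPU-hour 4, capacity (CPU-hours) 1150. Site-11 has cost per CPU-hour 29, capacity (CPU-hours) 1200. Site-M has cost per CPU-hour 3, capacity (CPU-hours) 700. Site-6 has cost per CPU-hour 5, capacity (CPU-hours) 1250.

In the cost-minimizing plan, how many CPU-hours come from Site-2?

Cheapest first:
Site-M (3): use full 700 → 900 CPU-hours to go.
Site-2 (4): take the remaining 900 → done.
Site-6, Site-9, Site-A, Site-11: unused.

900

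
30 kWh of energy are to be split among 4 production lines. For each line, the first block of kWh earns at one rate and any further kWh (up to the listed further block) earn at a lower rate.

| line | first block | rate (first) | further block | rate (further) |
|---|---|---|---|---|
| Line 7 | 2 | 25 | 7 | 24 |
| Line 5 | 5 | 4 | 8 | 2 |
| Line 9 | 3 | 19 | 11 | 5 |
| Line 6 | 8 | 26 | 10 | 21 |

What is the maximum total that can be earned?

Order all 8 blocks by rate: Line 6/T1 26 > Line 7/T1 25 > Line 7/T2 24 > Line 6/T2 21 > Line 9/T1 19 > Line 9/T2 5 > Line 5/T1 4 > Line 5/T2 2.
Line 6 T1 at 26: fill all 8 — 22 left.
Line 7/T1 (25): +2 — 20 left.
Fill Line 7 T2 block (7 at 24) — 13 left.
Fill Line 6 T2 block (10 at 21) — 3 left.
Line 9/T1 (19): +3 — 0 left.
Total = 26×8 + 25×2 + 24×7 + 21×10 + 19×3 = 693.

693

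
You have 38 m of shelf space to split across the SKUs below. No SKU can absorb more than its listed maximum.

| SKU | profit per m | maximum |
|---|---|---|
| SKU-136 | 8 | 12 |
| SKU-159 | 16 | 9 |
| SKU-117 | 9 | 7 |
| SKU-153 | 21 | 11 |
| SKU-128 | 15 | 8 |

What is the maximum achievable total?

582

Rank by profit per m: SKU-153 21 > SKU-159 16 > SKU-128 15 > SKU-117 9 > SKU-136 8.
Give SKU-153 11 to hit its cap of 11 ; 27 left.
SKU-159: +9 to 9 (cap) ; 18 left.
SKU-128 takes 8 to reach its cap of 8 ; 10 left.
SKU-117 takes 7 to reach its cap of 7 ; 3 left.
SKU-136 has room for 12 but only 3 remain, so it gets 3.
Total = 8×3 + 16×9 + 9×7 + 21×11 + 15×8 = 582.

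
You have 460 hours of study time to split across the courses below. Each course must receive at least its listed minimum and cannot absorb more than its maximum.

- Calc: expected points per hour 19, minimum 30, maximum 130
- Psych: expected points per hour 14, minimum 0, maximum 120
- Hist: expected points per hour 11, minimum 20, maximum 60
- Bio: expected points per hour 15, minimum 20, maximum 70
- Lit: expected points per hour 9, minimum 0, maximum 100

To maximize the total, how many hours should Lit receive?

Meeting every minimum uses 30+0+20+20+0 = 70 hours, leaving 390.
Highest expected points per hour first: Calc 19 > Bio 15 > Psych 14 > Hist 11 > Lit 9.
Give Calc 100 more to hit its cap of 130 — 290 left.
Bio takes 50 more to reach its cap of 70 — 240 left.
Psych: +120 to 120 (cap) — 120 left.
Hist takes 40 more to reach its cap of 60 — 80 left.
Only 80 left; Lit takes them to reach 80.

80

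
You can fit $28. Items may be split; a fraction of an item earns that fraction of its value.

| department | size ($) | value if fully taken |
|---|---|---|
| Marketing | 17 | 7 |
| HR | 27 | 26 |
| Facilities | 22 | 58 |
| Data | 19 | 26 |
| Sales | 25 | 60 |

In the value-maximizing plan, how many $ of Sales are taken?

6

Sort by value density: Facilities 58/22≈2.64, Sales 60/25≈2.4, Data 26/19≈1.37, HR 26/27≈0.963, Marketing 7/17≈0.412.
Take all of Facilities (22 $, value 58) — 6 $ left.
Only 6 $ remain; take 6/25 of Sales for value 60×6/25 = 14.4.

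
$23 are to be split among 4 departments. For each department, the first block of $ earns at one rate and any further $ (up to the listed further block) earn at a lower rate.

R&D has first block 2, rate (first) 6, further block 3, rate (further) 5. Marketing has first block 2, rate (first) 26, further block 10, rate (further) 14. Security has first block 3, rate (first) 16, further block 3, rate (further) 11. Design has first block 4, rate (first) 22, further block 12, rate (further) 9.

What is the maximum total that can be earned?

Rank every tier by rate: Marketing/T1 26 > Design/T1 22 > Security/T1 16 > Marketing/T2 14 > Security/T2 11 > Design/T2 9 > R&D/T1 6 > R&D/T2 5.
Fill Marketing T1 block (2 at 26) — 21 left.
Fill Design T1 block (4 at 22) — 17 left.
Fill Security T1 block (3 at 16) — 14 left.
Marketing T2 at 14: fill all 10 — 4 left.
Fill Security T2 block (3 at 11) — 1 left.
Design T2 at 9: only 1 left, fill 1.
Total = 26×2 + 22×4 + 16×3 + 14×10 + 11×3 + 9×1 = 370.

370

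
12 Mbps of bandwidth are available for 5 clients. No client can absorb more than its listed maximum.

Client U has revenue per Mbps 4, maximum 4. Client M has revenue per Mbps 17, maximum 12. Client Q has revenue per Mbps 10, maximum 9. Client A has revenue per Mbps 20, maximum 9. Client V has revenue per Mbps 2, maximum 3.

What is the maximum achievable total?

Highest revenue per Mbps first: Client A 20 > Client M 17 > Client Q 10 > Client U 4 > Client V 2.
Give Client A 9 to hit its cap of 9 — 3 left.
Client M: +3 (room for 12) → 3. Pool exhausted.
Total = 17×3 + 20×9 = 231.

231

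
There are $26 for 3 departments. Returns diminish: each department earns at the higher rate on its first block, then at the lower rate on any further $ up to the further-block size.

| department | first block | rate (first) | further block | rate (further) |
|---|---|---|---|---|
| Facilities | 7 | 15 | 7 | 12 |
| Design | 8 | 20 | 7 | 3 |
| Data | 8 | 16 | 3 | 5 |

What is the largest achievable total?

Rank every tier by rate: Design/T1 20 > Data/T1 16 > Facilities/T1 15 > Facilities/T2 12 > Data/T2 5 > Design/T2 3.
Design/T1 (20): +8 → 18 left.
Fill Data T1 block (8 at 16) → 10 left.
Facilities/T1 (15): +7 → 3 left.
Facilities/T2: +3 of 7 at 12; pool empty.
Total = 20×8 + 16×8 + 15×7 + 12×3 = 429.

429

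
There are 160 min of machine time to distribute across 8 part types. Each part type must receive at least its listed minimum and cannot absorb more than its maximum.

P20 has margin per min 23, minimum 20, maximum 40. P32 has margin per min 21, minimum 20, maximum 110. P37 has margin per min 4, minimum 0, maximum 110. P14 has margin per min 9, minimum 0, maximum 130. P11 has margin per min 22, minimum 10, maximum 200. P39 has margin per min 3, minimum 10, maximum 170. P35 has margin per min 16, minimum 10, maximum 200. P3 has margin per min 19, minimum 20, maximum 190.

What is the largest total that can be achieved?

Meeting every minimum uses 20+20+0+0+10+10+10+20 = 90 min, leaving 70.
Rank by margin per min: P20 23 > P11 22 > P32 21 > P3 19 > P35 16 > P14 9 > P37 4 > P39 3.
P20 takes 20 more to reach its cap of 40 → 50 left.
P11 has room for 190 more but only 50 remain, so it gets 60.
Total = 23×40 + 21×20 + 22×60 + 3×10 + 16×10 + 19×20 = 3230.

3230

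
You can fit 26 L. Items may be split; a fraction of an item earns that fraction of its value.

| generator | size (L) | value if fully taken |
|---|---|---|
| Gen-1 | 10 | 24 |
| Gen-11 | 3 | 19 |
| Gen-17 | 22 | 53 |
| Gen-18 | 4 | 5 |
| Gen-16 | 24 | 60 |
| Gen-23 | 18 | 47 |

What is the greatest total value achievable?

78.5

Best value per unit of size first: Gen-11 19/3≈6.33, Gen-23 47/18≈2.61, Gen-16 60/24≈2.5, Gen-17 53/22≈2.41, Gen-1 24/10≈2.4, Gen-18 5/4≈1.25.
Gen-11: take in full, 3 L for value 19 ; 23 left.
Take all of Gen-23 (18 L, value 47) ; 5 L left.
Only 5 L remain; take 5/24 of Gen-16 for value 60×5/24 = 12.5.
Total value = 78.5.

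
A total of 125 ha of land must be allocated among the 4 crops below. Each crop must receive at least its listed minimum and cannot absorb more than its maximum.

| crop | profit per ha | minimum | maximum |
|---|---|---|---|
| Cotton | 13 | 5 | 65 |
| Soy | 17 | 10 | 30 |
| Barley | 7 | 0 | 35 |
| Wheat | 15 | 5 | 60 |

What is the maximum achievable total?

Meeting every minimum uses 5+10+0+5 = 20 ha, leaving 105.
Rank by profit per ha: Soy 17 > Wheat 15 > Cotton 13 > Barley 7.
Soy takes 20 more to reach its cap of 30 → 85 left.
Wheat: +55 to 60 (cap) → 30 left.
Cotton: +30 (room for 60) → 35. Pool exhausted.
Total = 13×35 + 17×30 + 15×60 = 1865.

1865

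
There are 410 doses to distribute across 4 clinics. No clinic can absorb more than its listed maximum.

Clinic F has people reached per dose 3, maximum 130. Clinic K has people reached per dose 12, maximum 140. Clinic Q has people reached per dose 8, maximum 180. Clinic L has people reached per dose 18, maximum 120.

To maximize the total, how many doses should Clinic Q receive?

150

Highest people reached per dose first: Clinic L 18 > Clinic K 12 > Clinic Q 8 > Clinic F 3.
Clinic L takes 120 to reach its cap of 120 — 290 left.
Clinic K: +140 to 140 (cap) — 150 left.
Clinic Q has room for 180 but only 150 remain, so it gets 150.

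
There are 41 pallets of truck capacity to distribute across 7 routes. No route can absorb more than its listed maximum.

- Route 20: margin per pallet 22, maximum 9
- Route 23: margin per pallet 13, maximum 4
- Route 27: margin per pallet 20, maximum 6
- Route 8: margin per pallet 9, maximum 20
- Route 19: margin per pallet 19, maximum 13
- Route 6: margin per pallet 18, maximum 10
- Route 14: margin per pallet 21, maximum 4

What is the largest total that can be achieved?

811

Order the routes by margin per pallet: Route 20 22 > Route 14 21 > Route 27 20 > Route 19 19 > Route 6 18 > Route 23 13 > Route 8 9.
Route 20 takes 9 to reach its cap of 9 ; 32 left.
Route 14 takes 4 to reach its cap of 4 ; 28 left.
Give Route 27 6 to hit its cap of 6 ; 22 left.
Route 19: +13 to 13 (cap) ; 9 left.
Only 9 left; Route 6 takes them to reach 9.
Total = 22×9 + 20×6 + 19×13 + 18×9 + 21×4 = 811.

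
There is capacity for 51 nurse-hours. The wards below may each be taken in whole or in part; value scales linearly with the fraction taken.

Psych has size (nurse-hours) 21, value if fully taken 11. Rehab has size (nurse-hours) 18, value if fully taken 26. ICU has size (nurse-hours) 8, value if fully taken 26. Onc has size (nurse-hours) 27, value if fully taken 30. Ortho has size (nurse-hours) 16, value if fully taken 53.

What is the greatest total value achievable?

115

Best value per unit of size first: Ortho 53/16≈3.31, ICU 26/8≈3.25, Rehab 26/18≈1.44, Onc 30/27≈1.11, Psych 11/21≈0.524.
Take all of Ortho (16 nurse-hours, value 53) → 35 nurse-hours left.
All 8 nurse-hours of ICU fit (value 26) → 27 remain.
Take all of Rehab (18 nurse-hours, value 26) → 9 nurse-hours left.
9 nurse-hours left: a 9/27 share of Onc gives 30×9/27 = 10.
Total value = 115.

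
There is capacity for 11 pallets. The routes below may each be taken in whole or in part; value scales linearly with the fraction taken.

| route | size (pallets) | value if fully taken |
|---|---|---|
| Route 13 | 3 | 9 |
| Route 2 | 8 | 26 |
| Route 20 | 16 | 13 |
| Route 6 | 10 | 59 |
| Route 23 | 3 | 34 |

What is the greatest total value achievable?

Rank by value-to-size ratio: Route 23 34/3≈11.3, Route 6 59/10≈5.9, Route 2 26/8≈3.25, Route 13 9/3≈3, Route 20 13/16≈0.812.
Take all of Route 23 (3 pallets, value 34) ; 8 pallets left.
Only 8 pallets remain; take 8/10 of Route 6 for value 59×8/10 = 47.2.
Total value = 81.2.

81.2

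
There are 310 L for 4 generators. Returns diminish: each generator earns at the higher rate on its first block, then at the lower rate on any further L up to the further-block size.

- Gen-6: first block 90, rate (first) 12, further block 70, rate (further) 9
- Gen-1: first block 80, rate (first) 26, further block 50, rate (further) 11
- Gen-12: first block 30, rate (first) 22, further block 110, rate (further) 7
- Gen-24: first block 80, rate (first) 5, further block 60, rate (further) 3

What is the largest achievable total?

Rank every tier by rate: Gen-1/tier1 26 > Gen-12/tier1 22 > Gen-6/tier1 12 > Gen-1/tier2 11 > Gen-6/tier2 9 > Gen-12/tier2 7 > Gen-24/tier1 5 > Gen-24/tier2 3.
Fill Gen-1 tier1 block (80 at 26) ; 230 left.
Gen-12/tier1 (22): +30 ; 200 left.
Gen-6/tier1 (12): +90 ; 110 left.
Gen-1/tier2 (11): +50 ; 60 left.
60 remain; put them into Gen-6 tier2 at 9.
Total = 26×80 + 22×30 + 12×90 + 11×50 + 9×60 = 4910.

4910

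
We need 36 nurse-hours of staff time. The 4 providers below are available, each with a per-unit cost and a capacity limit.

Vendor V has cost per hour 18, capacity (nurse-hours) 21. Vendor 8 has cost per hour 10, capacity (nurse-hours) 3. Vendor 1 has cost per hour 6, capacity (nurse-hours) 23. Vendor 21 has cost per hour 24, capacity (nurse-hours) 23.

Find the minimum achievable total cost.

348

Use providers in increasing cost order.
Take 23 from Vendor 1 at 6 — need 13 more.
Vendor 8 (10): use full 3 — 10 nurse-hours to go.
Vendor V at 18: take 10 of its 21 — requirement met.
Vendor 21: unused.
Cost = 23×6 + 3×10 + 10×18 = 348.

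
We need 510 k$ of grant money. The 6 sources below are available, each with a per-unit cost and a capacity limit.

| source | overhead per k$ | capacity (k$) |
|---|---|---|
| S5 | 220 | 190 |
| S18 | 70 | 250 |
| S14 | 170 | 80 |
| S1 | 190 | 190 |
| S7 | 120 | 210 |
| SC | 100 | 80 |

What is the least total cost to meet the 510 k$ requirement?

47100

Use sources in increasing cost order.
S18 (70): use full 250 — 260 k$ to go.
SC at 100: take all 80 k$ — 180 still needed.
Take 180 from S7 at 120 to finish.
S14, S1, S5: unused.
Cost = 250×70 + 80×100 + 180×120 = 47100.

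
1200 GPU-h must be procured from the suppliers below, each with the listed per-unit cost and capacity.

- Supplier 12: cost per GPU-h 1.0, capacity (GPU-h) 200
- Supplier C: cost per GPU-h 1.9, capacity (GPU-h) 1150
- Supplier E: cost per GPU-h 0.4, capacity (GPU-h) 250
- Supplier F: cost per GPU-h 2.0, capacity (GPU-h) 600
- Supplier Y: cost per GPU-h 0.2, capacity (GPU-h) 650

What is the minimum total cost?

Fill from the cheapest supplier first.
Supplier Y at 0.2: take all 650 GPU-h ; 550 still needed.
Supplier E (0.4): use full 250 ; 300 GPU-h to go.
Supplier 12 (1.0): use full 200 ; 100 GPU-h to go.
Take 100 from Supplier C at 1.9 to finish.
Supplier F: unused.
Cost = 650×0.2 + 250×0.4 + 200×1.0 + 100×1.9 = 620.

620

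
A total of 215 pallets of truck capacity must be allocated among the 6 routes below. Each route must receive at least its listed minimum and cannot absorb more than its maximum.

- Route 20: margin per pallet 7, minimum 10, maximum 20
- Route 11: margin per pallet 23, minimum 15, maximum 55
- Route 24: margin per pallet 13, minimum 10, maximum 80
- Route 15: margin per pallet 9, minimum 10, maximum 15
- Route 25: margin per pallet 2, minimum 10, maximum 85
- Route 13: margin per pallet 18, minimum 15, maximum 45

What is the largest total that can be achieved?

Meeting every minimum uses 10+15+10+10+10+15 = 70 pallets, leaving 145.
Highest margin per pallet first: Route 11 23 > Route 13 18 > Route 24 13 > Route 15 9 > Route 20 7 > Route 25 2.
Give Route 11 40 more to hit its cap of 55 ; 105 left.
Route 13 takes 30 more to reach its cap of 45 ; 75 left.
Give Route 24 70 more to hit its cap of 80 ; 5 left.
Route 15 takes 5 more to reach its cap of 15 ; 0 left.
Total = 7×10 + 23×55 + 13×80 + 9×15 + 2×10 + 18×45 = 3340.

3340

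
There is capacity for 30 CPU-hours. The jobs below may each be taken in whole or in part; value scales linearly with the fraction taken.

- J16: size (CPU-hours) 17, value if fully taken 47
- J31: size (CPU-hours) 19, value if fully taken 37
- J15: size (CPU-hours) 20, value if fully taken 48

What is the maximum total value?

78.2

Rank by value-to-size ratio: J16 47/17≈2.76, J15 48/20≈2.4, J31 37/19≈1.95.
All 17 CPU-hours of J16 fit (value 47) → 13 remain.
Fill the last 13 CPU-hours with part of J15: 13/20 of it earns 31.2.
Total value = 78.2.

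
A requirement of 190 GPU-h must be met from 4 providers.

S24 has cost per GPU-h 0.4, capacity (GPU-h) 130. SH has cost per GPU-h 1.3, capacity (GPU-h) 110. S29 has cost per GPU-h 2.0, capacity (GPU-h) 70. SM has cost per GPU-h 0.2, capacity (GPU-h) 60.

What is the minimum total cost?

Cheapest first:
Take 60 from SM at 0.2 ; need 130 more.
S24 at 0.4: take all 130 GPU-h ; 0 still needed.
SH, S29: unused.
Cost = 60×0.2 + 130×0.4 = 64.

64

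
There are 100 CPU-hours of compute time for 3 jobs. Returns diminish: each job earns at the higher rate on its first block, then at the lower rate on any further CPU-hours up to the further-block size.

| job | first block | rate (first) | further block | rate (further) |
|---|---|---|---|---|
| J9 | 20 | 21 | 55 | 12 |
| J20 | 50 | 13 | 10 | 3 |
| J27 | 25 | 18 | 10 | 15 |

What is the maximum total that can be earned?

Treat each block as its own option and order by rate: J9/tier1 21 > J27/tier1 18 > J27/tier2 15 > J20/tier1 13 > J9/tier2 12 > J20/tier2 3.
J9/tier1 (21): +20 ; 80 left.
J27/tier1 (18): +25 ; 55 left.
J27/tier2 (15): +10 ; 45 left.
45 remain; put them into J20 tier1 at 13.
Total = 21×20 + 18×25 + 15×10 + 13×45 = 1605.

1605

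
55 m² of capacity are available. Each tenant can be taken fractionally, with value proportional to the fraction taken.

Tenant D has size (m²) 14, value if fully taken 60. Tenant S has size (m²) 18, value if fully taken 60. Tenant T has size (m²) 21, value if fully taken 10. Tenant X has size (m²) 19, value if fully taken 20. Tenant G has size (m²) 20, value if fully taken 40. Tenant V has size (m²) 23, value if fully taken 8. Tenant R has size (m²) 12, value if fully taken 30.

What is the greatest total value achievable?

172

Rank by value-to-size ratio: Tenant D 60/14≈4.29, Tenant S 60/18≈3.33, Tenant R 30/12≈2.5, Tenant G 40/20≈2, Tenant X 20/19≈1.05, Tenant T 10/21≈0.476, Tenant V 8/23≈0.348.
Take all of Tenant D (14 m², value 60) — 41 m² left.
All 18 m² of Tenant S fit (value 60) — 23 remain.
Take all of Tenant R (12 m², value 30) — 11 m² left.
Fill the last 11 m² with part of Tenant G: 11/20 of it earns 22.
Total value = 172.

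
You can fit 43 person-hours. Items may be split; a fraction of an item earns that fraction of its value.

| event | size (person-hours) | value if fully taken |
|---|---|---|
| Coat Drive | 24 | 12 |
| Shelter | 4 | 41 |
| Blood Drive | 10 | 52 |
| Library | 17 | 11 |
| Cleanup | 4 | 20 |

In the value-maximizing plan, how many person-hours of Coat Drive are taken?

Sort by value density: Shelter 41/4≈10.2, Blood Drive 52/10≈5.2, Cleanup 20/4≈5, Library 11/17≈0.647, Coat Drive 12/24≈0.5.
Take all of Shelter (4 person-hours, value 41) → 39 person-hours left.
Take all of Blood Drive (10 person-hours, value 52) → 29 person-hours left.
Take all of Cleanup (4 person-hours, value 20) → 25 person-hours left.
All 17 person-hours of Library fit (value 11) → 8 remain.
8 person-hours left: a 8/24 share of Coat Drive gives 12×8/24 = 4.

8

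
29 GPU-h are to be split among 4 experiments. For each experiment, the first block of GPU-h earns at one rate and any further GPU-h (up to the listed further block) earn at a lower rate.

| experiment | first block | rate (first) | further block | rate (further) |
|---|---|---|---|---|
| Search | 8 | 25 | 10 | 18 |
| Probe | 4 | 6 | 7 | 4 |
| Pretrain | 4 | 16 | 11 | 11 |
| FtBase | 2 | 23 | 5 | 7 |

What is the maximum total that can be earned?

545

Order all 8 blocks by rate: Search/tier1 25 > FtBase/tier1 23 > Search/tier2 18 > Pretrain/tier1 16 > Pretrain/tier2 11 > FtBase/tier2 7 > Probe/tier1 6 > Probe/tier2 4.
Search tier1 at 25: fill all 8 — 21 left.
Fill FtBase tier1 block (2 at 23) — 19 left.
Search tier2 at 18: fill all 10 — 9 left.
Pretrain/tier1 (16): +4 — 5 left.
Pretrain tier2 at 11: only 5 left, fill 5.
Total = 25×8 + 23×2 + 18×10 + 16×4 + 11×5 = 545.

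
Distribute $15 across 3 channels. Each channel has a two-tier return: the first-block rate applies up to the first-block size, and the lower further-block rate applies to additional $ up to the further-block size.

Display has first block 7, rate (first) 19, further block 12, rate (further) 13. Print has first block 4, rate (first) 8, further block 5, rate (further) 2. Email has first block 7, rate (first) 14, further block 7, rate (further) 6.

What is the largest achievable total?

Rank every tier by rate: Display/T1 19 > Email/T1 14 > Display/T2 13 > Print/T1 8 > Email/T2 6 > Print/T2 2.
Display T1 at 19: fill all 7 → 8 left.
Email/T1 (14): +7 → 1 left.
Display/T2: +1 of 12 at 13; pool empty.
Total = 19×7 + 14×7 + 13×1 = 244.

244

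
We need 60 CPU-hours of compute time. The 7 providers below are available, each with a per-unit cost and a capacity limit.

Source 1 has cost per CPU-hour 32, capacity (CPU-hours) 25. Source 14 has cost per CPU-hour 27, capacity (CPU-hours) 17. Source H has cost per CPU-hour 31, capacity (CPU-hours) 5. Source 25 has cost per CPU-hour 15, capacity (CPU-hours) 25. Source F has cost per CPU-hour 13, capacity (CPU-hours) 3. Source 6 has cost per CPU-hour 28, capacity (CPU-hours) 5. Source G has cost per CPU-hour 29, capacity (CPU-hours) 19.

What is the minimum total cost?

Fill from the cheapest provider first.
Source F at 13: take all 3 CPU-hours — 57 still needed.
Source 25 (15): use full 25 — 32 CPU-hours to go.
Source 14 at 27: take all 17 CPU-hours — 15 still needed.
Take 5 from Source 6 at 28 — need 10 more.
Take 10 from Source G at 29 to finish.
Source H, Source 1: unused.
Cost = 3×13 + 25×15 + 17×27 + 5×28 + 10×29 = 1303.

1303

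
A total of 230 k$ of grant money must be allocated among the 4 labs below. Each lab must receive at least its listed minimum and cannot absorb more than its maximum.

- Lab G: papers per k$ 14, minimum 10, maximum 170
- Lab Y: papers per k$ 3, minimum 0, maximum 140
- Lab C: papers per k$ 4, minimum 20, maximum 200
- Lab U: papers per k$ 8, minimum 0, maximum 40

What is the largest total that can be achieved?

Meeting every minimum uses 10+0+20+0 = 30 k$, leaving 200.
Order the labs by papers per k$: Lab G 14 > Lab U 8 > Lab C 4 > Lab Y 3.
Give Lab G 160 more to hit its cap of 170 — 40 left.
Give Lab U 40 more to hit its cap of 40 — 0 left.
Total = 14×170 + 4×20 + 8×40 = 2780.

2780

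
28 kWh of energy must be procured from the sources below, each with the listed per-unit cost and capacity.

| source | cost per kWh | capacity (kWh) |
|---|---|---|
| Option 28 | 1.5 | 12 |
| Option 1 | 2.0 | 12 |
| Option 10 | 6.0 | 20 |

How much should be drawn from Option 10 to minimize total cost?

Use sources in increasing cost order.
Option 28 at 1.5: take all 12 kWh — 16 still needed.
Option 1 (2.0): use full 12 — 4 kWh to go.
Option 10 (6.0): take the remaining 4 — done.

4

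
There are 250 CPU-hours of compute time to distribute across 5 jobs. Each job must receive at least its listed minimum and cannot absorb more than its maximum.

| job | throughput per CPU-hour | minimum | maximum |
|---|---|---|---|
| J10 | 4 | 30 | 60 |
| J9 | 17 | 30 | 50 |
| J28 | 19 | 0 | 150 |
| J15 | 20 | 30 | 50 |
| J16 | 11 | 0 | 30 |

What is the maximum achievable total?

Meeting every minimum uses 30+30+0+30+0 = 90 CPU-hours, leaving 160.
Order the jobs by throughput per CPU-hour: J15 20 > J28 19 > J9 17 > J16 11 > J10 4.
J15 takes 20 more to reach its cap of 50 → 140 left.
J28 has room for 150 more but only 140 remain, so it gets 140.
Total = 4×30 + 17×30 + 19×140 + 20×50 = 4290.

4290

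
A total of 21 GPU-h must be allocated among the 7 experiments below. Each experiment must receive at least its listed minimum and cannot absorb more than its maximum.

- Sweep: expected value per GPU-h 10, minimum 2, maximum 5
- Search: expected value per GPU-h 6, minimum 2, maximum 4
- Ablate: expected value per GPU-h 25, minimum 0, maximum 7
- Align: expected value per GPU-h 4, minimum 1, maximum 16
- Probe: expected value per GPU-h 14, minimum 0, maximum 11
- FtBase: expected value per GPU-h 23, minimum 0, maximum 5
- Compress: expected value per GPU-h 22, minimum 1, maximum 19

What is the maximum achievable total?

414

Meeting every minimum uses 2+2+0+1+0+0+1 = 6 GPU-h, leaving 15.
Highest expected value per GPU-h first: Ablate 25 > FtBase 23 > Compress 22 > Probe 14 > Sweep 10 > Search 6 > Align 4.
Ablate: +7 to 7 (cap) — 8 left.
Give FtBase 5 more to hit its cap of 5 — 3 left.
Compress: +3 (room for 18) → 4. Pool exhausted.
Total = 10×2 + 6×2 + 25×7 + 4×1 + 23×5 + 22×4 = 414.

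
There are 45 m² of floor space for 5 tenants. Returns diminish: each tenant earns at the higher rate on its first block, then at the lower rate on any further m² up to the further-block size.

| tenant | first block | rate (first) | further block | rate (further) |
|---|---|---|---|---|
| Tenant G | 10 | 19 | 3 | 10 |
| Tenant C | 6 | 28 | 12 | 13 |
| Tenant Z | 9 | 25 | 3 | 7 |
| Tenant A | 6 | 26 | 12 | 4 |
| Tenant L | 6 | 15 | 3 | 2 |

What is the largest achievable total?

Order all 10 blocks by rate: Tenant C/first 28 > Tenant A/first 26 > Tenant Z/first 25 > Tenant G/first 19 > Tenant L/first 15 > Tenant C/second 13 > Tenant G/second 10 > Tenant Z/second 7 > Tenant A/second 4 > Tenant L/second 2.
Tenant C first at 28: fill all 6 ; 39 left.
Tenant A/first (26): +6 ; 33 left.
Fill Tenant Z first block (9 at 25) ; 24 left.
Fill Tenant G first block (10 at 19) ; 14 left.
Tenant L/first (15): +6 ; 8 left.
Tenant C second at 13: only 8 left, fill 8.
Total = 28×6 + 26×6 + 25×9 + 19×10 + 15×6 + 13×8 = 933.

933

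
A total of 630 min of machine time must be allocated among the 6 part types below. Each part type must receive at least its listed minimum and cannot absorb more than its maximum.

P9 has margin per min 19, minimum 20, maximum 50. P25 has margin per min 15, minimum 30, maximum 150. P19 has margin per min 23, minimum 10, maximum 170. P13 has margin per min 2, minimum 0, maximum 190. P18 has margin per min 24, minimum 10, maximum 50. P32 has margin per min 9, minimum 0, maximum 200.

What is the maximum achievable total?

10130

Meeting every minimum uses 20+30+10+0+10+0 = 70 min, leaving 560.
Rank by margin per min: P18 24 > P19 23 > P9 19 > P25 15 > P32 9 > P13 2.
P18: +40 to 50 (cap) ; 520 left.
P19: +160 to 170 (cap) ; 360 left.
P9 takes 30 more to reach its cap of 50 ; 330 left.
P25 takes 120 more to reach its cap of 150 ; 210 left.
P32: +200 to 200 (cap) ; 10 left.
Only 10 left; P13 takes them to reach 10.
Total = 19×50 + 15×150 + 23×170 + 2×10 + 24×50 + 9×200 = 10130.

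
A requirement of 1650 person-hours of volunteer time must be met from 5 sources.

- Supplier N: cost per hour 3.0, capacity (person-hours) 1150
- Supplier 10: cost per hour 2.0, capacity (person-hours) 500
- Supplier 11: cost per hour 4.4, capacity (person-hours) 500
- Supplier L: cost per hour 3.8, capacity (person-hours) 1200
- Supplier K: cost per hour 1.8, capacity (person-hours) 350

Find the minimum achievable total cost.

Cheapest first:
Supplier K at 1.8: take all 350 person-hours → 1300 still needed.
Supplier 10 (2.0): use full 500 → 800 person-hours to go.
Supplier N at 3.0: take 800 of its 1150 → requirement met.
Supplier L, Supplier 11: unused.
Cost = 350×1.8 + 500×2.0 + 800×3.0 = 4030.

4030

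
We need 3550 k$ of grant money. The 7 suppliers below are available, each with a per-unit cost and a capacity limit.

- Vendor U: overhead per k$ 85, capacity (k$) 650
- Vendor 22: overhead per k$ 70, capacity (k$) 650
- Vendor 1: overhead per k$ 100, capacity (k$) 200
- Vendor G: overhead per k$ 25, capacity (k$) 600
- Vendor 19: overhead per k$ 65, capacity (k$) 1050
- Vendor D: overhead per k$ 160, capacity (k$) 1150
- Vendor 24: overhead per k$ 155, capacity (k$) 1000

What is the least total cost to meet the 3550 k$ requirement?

266000

Cheapest first:
Vendor G (25): use full 600 ; 2950 k$ to go.
Vendor 19 (65): use full 1050 ; 1900 k$ to go.
Vendor 22 (70): use full 650 ; 1250 k$ to go.
Vendor U at 85: take all 650 k$ ; 600 still needed.
Take 200 from Vendor 1 at 100 ; need 400 more.
Take 400 from Vendor 24 at 155 to finish.
Vendor D: unused.
Cost = 600×25 + 1050×65 + 650×70 + 650×85 + 200×100 + 400×155 = 266000.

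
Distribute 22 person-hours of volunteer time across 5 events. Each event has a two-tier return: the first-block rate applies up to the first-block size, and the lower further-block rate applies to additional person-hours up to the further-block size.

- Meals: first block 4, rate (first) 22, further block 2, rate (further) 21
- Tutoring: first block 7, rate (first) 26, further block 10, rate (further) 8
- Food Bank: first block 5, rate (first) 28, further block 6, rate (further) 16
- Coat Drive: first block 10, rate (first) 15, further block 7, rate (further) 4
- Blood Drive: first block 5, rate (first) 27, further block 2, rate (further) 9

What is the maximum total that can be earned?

Rank every tier by rate: Food Bank/tier1 28 > Blood Drive/tier1 27 > Tutoring/tier1 26 > Meals/tier1 22 > Meals/tier2 21 > Food Bank/tier2 16 > Coat Drive/tier1 15 > Blood Drive/tier2 9 > Tutoring/tier2 8 > Coat Drive/tier2 4.
Food Bank/tier1 (28): +5 — 17 left.
Fill Blood Drive tier1 block (5 at 27) — 12 left.
Tutoring tier1 at 26: fill all 7 — 5 left.
Meals/tier1 (22): +4 — 1 left.
Meals tier2 at 21: only 1 left, fill 1.
Total = 28×5 + 27×5 + 26×7 + 22×4 + 21×1 = 566.

566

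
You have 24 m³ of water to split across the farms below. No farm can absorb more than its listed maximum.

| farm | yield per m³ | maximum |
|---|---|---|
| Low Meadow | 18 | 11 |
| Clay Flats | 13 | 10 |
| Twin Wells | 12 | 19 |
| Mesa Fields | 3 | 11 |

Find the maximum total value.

364

Highest yield per m³ first: Low Meadow 18 > Clay Flats 13 > Twin Wells 12 > Mesa Fields 3.
Give Low Meadow 11 to hit its cap of 11 → 13 left.
Give Clay Flats 10 to hit its cap of 10 → 3 left.
Twin Wells has room for 19 but only 3 remain, so it gets 3.
Total = 18×11 + 13×10 + 12×3 = 364.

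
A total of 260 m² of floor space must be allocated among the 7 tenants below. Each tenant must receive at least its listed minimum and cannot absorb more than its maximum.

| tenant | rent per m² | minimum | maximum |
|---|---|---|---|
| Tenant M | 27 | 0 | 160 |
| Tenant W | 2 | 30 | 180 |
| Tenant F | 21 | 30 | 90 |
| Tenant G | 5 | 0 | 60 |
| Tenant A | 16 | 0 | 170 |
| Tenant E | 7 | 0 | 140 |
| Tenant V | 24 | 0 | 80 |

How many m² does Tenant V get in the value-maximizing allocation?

Meeting every minimum uses 0+30+30+0+0+0+0 = 60 m², leaving 200.
Order the tenants by rent per m²: Tenant M 27 > Tenant V 24 > Tenant F 21 > Tenant A 16 > Tenant E 7 > Tenant G 5 > Tenant W 2.
Tenant M takes 160 more to reach its cap of 160 — 40 left.
Only 40 left; Tenant V takes them to reach 40.

40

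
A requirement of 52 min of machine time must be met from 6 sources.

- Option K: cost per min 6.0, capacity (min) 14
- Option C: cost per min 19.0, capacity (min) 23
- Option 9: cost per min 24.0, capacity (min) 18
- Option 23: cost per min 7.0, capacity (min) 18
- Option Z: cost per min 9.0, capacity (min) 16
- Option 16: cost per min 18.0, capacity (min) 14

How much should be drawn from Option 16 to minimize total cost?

4

Fill from the cheapest source first.
Option K at 6.0: take all 14 min — 38 still needed.
Option 23 at 7.0: take all 18 min — 20 still needed.
Option Z at 9.0: take all 16 min — 4 still needed.
Option 16 (18.0): take the remaining 4 — done.
Option C, Option 9: unused.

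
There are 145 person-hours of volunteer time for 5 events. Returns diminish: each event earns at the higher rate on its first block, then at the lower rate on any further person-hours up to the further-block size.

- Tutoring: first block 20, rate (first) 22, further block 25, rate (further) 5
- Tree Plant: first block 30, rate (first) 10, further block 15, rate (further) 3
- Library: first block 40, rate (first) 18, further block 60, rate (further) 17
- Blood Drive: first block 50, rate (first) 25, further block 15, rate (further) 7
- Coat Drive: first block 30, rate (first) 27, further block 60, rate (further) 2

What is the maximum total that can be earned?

Rank every tier by rate: Coat Drive/T1 27 > Blood Drive/T1 25 > Tutoring/T1 22 > Library/T1 18 > Library/T2 17 > Tree Plant/T1 10 > Blood Drive/T2 7 > Tutoring/T2 5 > Tree Plant/T2 3 > Coat Drive/T2 2.
Coat Drive/T1 (27): +30 ; 115 left.
Blood Drive/T1 (25): +50 ; 65 left.
Fill Tutoring T1 block (20 at 22) ; 45 left.
Library T1 at 18: fill all 40 ; 5 left.
Library T2 at 17: only 5 left, fill 5.
Total = 27×30 + 25×50 + 22×20 + 18×40 + 17×5 = 3305.

3305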